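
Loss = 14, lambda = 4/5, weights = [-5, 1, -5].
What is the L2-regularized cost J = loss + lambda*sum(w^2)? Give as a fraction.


L2 sq norm = sum(w^2) = 51. J = 14 + 4/5 * 51 = 274/5.

274/5


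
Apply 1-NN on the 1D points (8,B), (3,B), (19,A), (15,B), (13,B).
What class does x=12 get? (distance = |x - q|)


Distances: |8-12|=4, |3-12|=9, |19-12|=7, |15-12|=3, |13-12|=1. 1 nearest: (13,B). Counts: {'B': 1}. Majority class: B.

B


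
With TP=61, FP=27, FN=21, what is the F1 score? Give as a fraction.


Precision = 61/88 = 61/88. Recall = 61/82 = 61/82. F1 = 2*P*R/(P+R) = 61/85.

61/85


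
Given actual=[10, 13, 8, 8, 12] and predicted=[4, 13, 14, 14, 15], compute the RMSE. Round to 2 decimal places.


MSE = 23.4000. RMSE = sqrt(23.4000) = 4.84.

4.84


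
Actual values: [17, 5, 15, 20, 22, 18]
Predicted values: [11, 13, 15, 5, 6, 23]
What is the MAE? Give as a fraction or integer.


MAE = (1/6) * (|17-11|=6 + |5-13|=8 + |15-15|=0 + |20-5|=15 + |22-6|=16 + |18-23|=5). Sum = 50. MAE = 25/3.

25/3


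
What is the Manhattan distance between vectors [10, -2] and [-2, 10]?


d = sum of absolute differences: |10--2|=12 + |-2-10|=12 = 24.

24


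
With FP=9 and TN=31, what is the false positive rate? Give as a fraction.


FPR = FP / (FP + TN) = 9 / 40 = 9/40.

9/40


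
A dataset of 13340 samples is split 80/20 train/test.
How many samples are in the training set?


Test set = 13340 * 20% = 2668. Training set = 13340 - 2668 = 10672.

10672


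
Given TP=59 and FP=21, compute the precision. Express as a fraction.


Precision = TP / (TP + FP) = 59 / 80 = 59/80.

59/80


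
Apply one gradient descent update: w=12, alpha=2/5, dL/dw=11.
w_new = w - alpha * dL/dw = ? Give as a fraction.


w_new = 12 - 2/5 * 11 = 12 - 22/5 = 38/5.

38/5


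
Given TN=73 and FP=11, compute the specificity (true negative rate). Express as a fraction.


Specificity = TN / (TN + FP) = 73 / 84 = 73/84.

73/84


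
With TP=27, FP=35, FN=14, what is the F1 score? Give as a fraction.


Precision = 27/62 = 27/62. Recall = 27/41 = 27/41. F1 = 2*P*R/(P+R) = 54/103.

54/103


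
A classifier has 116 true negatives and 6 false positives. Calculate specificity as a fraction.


Specificity = TN / (TN + FP) = 116 / 122 = 58/61.

58/61


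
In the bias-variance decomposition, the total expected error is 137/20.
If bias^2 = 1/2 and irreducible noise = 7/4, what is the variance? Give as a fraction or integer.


Total error = bias^2 + variance + irreducible noise. So variance = 137/20 - 1/2 - 7/4 = 23/5.

23/5


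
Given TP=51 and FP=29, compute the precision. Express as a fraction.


Precision = TP / (TP + FP) = 51 / 80 = 51/80.

51/80


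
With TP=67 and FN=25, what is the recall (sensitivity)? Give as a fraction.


Recall = TP / (TP + FN) = 67 / 92 = 67/92.

67/92


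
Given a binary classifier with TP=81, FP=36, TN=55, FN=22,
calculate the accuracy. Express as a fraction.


Accuracy = (TP + TN) / (TP + TN + FP + FN) = (81 + 55) / 194 = 68/97.

68/97


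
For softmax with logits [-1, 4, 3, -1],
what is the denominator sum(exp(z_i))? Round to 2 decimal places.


Denom = e^-1=0.3679 + e^4=54.5982 + e^3=20.0855 + e^-1=0.3679. Sum = 75.4195, which rounds to 75.42.

75.42


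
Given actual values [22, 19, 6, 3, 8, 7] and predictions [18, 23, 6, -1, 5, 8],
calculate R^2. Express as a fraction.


Mean(y) = 65/6. SS_res = 58. SS_tot = 1793/6. R^2 = 1 - 58/(1793/6) = 1445/1793.

1445/1793


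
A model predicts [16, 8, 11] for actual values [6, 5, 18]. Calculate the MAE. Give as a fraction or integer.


MAE = (1/3) * (|6-16|=10 + |5-8|=3 + |18-11|=7). Sum = 20. MAE = 20/3.

20/3


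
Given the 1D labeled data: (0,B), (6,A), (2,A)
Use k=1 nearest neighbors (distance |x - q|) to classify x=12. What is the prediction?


Distances: |0-12|=12, |6-12|=6, |2-12|=10. 1 nearest: (6,A). Counts: {'A': 1}. Majority class: A.

A


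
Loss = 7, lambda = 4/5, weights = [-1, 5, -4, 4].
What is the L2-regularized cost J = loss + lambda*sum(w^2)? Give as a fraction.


L2 sq norm = sum(w^2) = 58. J = 7 + 4/5 * 58 = 267/5.

267/5


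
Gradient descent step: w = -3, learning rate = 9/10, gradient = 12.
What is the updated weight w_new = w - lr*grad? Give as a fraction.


w_new = -3 - 9/10 * 12 = -3 - 54/5 = -69/5.

-69/5


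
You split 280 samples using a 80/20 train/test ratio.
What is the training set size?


Test set = 280 * 20% = 56. Training set = 280 - 56 = 224.

224


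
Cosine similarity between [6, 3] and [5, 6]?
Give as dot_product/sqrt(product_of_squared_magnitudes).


dot = 48. |a|^2 = 45, |b|^2 = 61. cos = 48/sqrt(2745).

48/sqrt(2745)


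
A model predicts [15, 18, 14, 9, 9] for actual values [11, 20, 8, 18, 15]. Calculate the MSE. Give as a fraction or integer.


MSE = (1/5) * ((11-15)^2=16 + (20-18)^2=4 + (8-14)^2=36 + (18-9)^2=81 + (15-9)^2=36). Sum = 173. MSE = 173/5.

173/5


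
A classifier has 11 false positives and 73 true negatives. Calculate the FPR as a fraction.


FPR = FP / (FP + TN) = 11 / 84 = 11/84.

11/84


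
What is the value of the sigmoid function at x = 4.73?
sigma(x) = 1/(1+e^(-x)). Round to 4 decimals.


sigma(4.73) = 1/(1+e^(-4.73)) = 1/(1+0.008826) = 1/1.008826 = 0.9913.

0.9913


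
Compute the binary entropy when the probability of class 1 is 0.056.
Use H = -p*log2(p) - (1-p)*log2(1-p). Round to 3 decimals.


H = -0.056*log2(0.056) - 0.944*log2(0.944) = 0.311.

0.311


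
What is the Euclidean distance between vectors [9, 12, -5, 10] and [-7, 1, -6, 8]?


d = sqrt(sum of squared differences). (9--7)^2=256, (12-1)^2=121, (-5--6)^2=1, (10-8)^2=4. Sum = 382.

sqrt(382)


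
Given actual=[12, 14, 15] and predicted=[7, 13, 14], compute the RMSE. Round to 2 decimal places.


MSE = 9.0000. RMSE = sqrt(9.0000) = 3.00.

3.00


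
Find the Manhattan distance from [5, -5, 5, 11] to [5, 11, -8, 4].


d = sum of absolute differences: |5-5|=0 + |-5-11|=16 + |5--8|=13 + |11-4|=7 = 36.

36


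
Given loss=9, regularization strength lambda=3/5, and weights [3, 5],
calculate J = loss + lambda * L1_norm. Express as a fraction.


L1 norm = sum(|w|) = 8. J = 9 + 3/5 * 8 = 69/5.

69/5


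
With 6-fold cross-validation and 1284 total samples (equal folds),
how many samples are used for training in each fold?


Each validation fold has 1284/6 = 214 samples. Training set = 1284 - 214 = 1070.

1070


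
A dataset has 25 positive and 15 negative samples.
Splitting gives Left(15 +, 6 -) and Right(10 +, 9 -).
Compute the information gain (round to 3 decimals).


H(parent) = 0.9544. H(left) = 0.8631, H(right) = 0.9980. Weighted = (21/40)*0.8631 + (19/40)*0.9980 = 0.9272. IG = 0.9544 - 0.9272 = 0.0272, which rounds to 0.027.

0.027


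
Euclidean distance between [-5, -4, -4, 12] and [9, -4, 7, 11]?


d = sqrt(sum of squared differences). (-5-9)^2=196, (-4--4)^2=0, (-4-7)^2=121, (12-11)^2=1. Sum = 318.

sqrt(318)


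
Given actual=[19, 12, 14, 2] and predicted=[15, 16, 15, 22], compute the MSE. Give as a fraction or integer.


MSE = (1/4) * ((19-15)^2=16 + (12-16)^2=16 + (14-15)^2=1 + (2-22)^2=400). Sum = 433. MSE = 433/4.

433/4


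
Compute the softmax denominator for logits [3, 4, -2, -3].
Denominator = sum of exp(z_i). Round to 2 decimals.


Denom = e^3=20.0855 + e^4=54.5982 + e^-2=0.1353 + e^-3=0.0498. Sum = 74.8688, which rounds to 74.87.

74.87


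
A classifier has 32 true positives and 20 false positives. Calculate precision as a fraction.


Precision = TP / (TP + FP) = 32 / 52 = 8/13.

8/13


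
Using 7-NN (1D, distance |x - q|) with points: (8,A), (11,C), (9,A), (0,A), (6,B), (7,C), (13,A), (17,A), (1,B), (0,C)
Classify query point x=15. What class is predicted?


Distances: |8-15|=7, |11-15|=4, |9-15|=6, |0-15|=15, |6-15|=9, |7-15|=8, |13-15|=2, |17-15|=2, |1-15|=14, |0-15|=15. 7 nearest: (13,A), (17,A), (11,C), (9,A), (8,A), (7,C), (6,B). Counts: {'A': 4, 'C': 2, 'B': 1}. Majority class: A.

A


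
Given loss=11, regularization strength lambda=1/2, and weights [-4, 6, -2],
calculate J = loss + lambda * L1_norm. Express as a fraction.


L1 norm = sum(|w|) = 12. J = 11 + 1/2 * 12 = 17.

17


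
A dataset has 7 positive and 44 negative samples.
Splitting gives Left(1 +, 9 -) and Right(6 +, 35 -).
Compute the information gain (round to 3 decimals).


H(parent) = 0.5770. H(left) = 0.4690, H(right) = 0.6006. Weighted = (10/51)*0.4690 + (41/51)*0.6006 = 0.5748. IG = 0.5770 - 0.5748 = 0.0022, which rounds to 0.002.

0.002


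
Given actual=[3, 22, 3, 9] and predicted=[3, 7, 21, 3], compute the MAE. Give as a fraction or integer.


MAE = (1/4) * (|3-3|=0 + |22-7|=15 + |3-21|=18 + |9-3|=6). Sum = 39. MAE = 39/4.

39/4


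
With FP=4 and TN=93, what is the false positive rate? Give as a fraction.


FPR = FP / (FP + TN) = 4 / 97 = 4/97.

4/97


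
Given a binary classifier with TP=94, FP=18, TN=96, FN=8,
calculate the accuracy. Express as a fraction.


Accuracy = (TP + TN) / (TP + TN + FP + FN) = (94 + 96) / 216 = 95/108.

95/108


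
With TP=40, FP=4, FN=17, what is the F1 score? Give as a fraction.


Precision = 40/44 = 10/11. Recall = 40/57 = 40/57. F1 = 2*P*R/(P+R) = 80/101.

80/101


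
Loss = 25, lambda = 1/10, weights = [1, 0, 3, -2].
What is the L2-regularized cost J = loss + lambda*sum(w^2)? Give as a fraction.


L2 sq norm = sum(w^2) = 14. J = 25 + 1/10 * 14 = 132/5.

132/5


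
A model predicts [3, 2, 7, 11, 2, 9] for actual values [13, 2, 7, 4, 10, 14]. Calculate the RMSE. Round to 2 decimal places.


MSE = 39.6667. RMSE = sqrt(39.6667) = 6.30.

6.30


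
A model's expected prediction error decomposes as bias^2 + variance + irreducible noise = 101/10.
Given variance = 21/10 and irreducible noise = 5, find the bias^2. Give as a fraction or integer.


Total error = bias^2 + variance + irreducible noise. So bias^2 = 101/10 - 21/10 - 5 = 3.

3


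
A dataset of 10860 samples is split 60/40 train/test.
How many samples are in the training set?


Test set = 10860 * 40% = 4344. Training set = 10860 - 4344 = 6516.

6516


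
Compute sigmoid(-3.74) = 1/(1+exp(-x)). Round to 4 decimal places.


sigma(-3.74) = 1/(1+e^(3.74)) = 1/(1+42.097990) = 1/43.097990 = 0.0232.

0.0232


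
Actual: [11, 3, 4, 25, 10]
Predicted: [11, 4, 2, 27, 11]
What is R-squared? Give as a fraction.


Mean(y) = 53/5. SS_res = 10. SS_tot = 1546/5. R^2 = 1 - 10/(1546/5) = 748/773.

748/773


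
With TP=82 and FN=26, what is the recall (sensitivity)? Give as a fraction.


Recall = TP / (TP + FN) = 82 / 108 = 41/54.

41/54


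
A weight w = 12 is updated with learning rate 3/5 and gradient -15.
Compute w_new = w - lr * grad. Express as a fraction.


w_new = 12 - 3/5 * -15 = 12 - -9 = 21.

21


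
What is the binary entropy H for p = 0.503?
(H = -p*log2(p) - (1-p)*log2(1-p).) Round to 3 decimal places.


H = -0.503*log2(0.503) - 0.497*log2(0.497) = 1.000.

1.000


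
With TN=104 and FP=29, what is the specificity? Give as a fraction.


Specificity = TN / (TN + FP) = 104 / 133 = 104/133.

104/133


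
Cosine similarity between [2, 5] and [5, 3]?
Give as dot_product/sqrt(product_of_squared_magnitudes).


dot = 25. |a|^2 = 29, |b|^2 = 34. cos = 25/sqrt(986).

25/sqrt(986)


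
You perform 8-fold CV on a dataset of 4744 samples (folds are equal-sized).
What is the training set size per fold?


Each validation fold has 4744/8 = 593 samples. Training set = 4744 - 593 = 4151.

4151


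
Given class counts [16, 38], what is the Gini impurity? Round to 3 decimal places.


Total = 54. Proportions: 16/54, 38/54. sum(p_i^2) = 0.5830. Gini = 1 - 0.5830 = 0.4170, which rounds to 0.417.

0.417


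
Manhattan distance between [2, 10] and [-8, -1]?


d = sum of absolute differences: |2--8|=10 + |10--1|=11 = 21.

21


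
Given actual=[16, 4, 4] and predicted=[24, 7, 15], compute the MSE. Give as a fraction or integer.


MSE = (1/3) * ((16-24)^2=64 + (4-7)^2=9 + (4-15)^2=121). Sum = 194. MSE = 194/3.

194/3


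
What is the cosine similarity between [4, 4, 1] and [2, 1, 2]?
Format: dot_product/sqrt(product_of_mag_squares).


dot = 14. |a|^2 = 33, |b|^2 = 9. cos = 14/sqrt(297).

14/sqrt(297)


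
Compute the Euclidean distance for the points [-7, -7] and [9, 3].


d = sqrt(sum of squared differences). (-7-9)^2=256, (-7-3)^2=100. Sum = 356.

sqrt(356)


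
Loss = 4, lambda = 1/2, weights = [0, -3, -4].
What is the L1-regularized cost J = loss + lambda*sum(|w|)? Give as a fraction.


L1 norm = sum(|w|) = 7. J = 4 + 1/2 * 7 = 15/2.

15/2


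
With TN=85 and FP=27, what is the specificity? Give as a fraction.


Specificity = TN / (TN + FP) = 85 / 112 = 85/112.

85/112


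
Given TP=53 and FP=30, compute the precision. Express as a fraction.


Precision = TP / (TP + FP) = 53 / 83 = 53/83.

53/83


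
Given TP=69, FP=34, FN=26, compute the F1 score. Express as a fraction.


Precision = 69/103 = 69/103. Recall = 69/95 = 69/95. F1 = 2*P*R/(P+R) = 23/33.

23/33


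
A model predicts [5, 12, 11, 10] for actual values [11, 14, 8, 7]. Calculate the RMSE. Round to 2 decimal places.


MSE = 14.5000. RMSE = sqrt(14.5000) = 3.81.

3.81


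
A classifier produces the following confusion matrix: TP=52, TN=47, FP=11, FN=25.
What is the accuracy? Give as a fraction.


Accuracy = (TP + TN) / (TP + TN + FP + FN) = (52 + 47) / 135 = 11/15.

11/15


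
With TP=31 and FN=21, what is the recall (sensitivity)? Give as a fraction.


Recall = TP / (TP + FN) = 31 / 52 = 31/52.

31/52


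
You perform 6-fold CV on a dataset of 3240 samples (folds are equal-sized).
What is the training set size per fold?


Each validation fold has 3240/6 = 540 samples. Training set = 3240 - 540 = 2700.

2700


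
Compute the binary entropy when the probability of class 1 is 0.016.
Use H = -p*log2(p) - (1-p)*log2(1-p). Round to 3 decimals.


H = -0.016*log2(0.016) - 0.984*log2(0.984) = 0.118.

0.118


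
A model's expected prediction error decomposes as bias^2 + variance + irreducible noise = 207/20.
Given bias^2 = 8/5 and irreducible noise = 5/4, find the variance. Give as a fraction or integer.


Total error = bias^2 + variance + irreducible noise. So variance = 207/20 - 8/5 - 5/4 = 15/2.

15/2


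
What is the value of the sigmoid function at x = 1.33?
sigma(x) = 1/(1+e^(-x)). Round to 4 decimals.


sigma(1.33) = 1/(1+e^(-1.33)) = 1/(1+0.264477) = 1/1.264477 = 0.7908.

0.7908


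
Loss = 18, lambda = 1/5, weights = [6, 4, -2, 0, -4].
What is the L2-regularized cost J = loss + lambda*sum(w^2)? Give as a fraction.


L2 sq norm = sum(w^2) = 72. J = 18 + 1/5 * 72 = 162/5.

162/5


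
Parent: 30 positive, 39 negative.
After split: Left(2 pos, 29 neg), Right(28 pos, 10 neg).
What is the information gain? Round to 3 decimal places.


H(parent) = 0.9877. H(left) = 0.3451, H(right) = 0.8315. Weighted = (31/69)*0.3451 + (38/69)*0.8315 = 0.6130. IG = 0.9877 - 0.6130 = 0.3747, which rounds to 0.375.

0.375


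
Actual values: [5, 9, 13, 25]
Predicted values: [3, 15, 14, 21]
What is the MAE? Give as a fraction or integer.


MAE = (1/4) * (|5-3|=2 + |9-15|=6 + |13-14|=1 + |25-21|=4). Sum = 13. MAE = 13/4.

13/4


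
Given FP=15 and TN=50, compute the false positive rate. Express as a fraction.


FPR = FP / (FP + TN) = 15 / 65 = 3/13.

3/13


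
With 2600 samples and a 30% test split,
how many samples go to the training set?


Test set = 2600 * 30% = 780. Training set = 2600 - 780 = 1820.

1820


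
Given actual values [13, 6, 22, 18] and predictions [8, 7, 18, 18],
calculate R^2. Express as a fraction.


Mean(y) = 59/4. SS_res = 42. SS_tot = 571/4. R^2 = 1 - 42/(571/4) = 403/571.

403/571


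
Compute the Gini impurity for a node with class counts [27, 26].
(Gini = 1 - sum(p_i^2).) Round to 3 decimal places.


Total = 53. Proportions: 27/53, 26/53. sum(p_i^2) = 0.5002. Gini = 1 - 0.5002 = 0.4998, which rounds to 0.500.

0.500


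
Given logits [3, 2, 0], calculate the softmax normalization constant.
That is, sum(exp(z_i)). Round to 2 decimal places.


Denom = e^3=20.0855 + e^2=7.3891 + e^0=1.0000. Sum = 28.4746, which rounds to 28.47.

28.47


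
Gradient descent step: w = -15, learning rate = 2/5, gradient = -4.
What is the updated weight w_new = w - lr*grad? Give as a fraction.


w_new = -15 - 2/5 * -4 = -15 - -8/5 = -67/5.

-67/5


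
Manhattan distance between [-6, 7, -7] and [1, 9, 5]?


d = sum of absolute differences: |-6-1|=7 + |7-9|=2 + |-7-5|=12 = 21.

21


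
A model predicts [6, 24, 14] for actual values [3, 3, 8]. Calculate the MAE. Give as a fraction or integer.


MAE = (1/3) * (|3-6|=3 + |3-24|=21 + |8-14|=6). Sum = 30. MAE = 10.

10


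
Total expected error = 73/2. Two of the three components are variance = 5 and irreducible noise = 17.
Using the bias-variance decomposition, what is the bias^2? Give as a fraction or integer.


Total error = bias^2 + variance + irreducible noise. So bias^2 = 73/2 - 5 - 17 = 29/2.

29/2


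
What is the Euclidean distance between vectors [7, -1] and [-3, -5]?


d = sqrt(sum of squared differences). (7--3)^2=100, (-1--5)^2=16. Sum = 116.

sqrt(116)


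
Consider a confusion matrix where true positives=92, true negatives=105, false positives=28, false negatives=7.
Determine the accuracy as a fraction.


Accuracy = (TP + TN) / (TP + TN + FP + FN) = (92 + 105) / 232 = 197/232.

197/232


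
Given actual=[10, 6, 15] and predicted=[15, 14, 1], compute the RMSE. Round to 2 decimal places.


MSE = 95.0000. RMSE = sqrt(95.0000) = 9.75.

9.75


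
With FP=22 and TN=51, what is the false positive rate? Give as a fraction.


FPR = FP / (FP + TN) = 22 / 73 = 22/73.

22/73


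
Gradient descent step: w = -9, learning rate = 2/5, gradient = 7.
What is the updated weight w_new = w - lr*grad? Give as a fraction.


w_new = -9 - 2/5 * 7 = -9 - 14/5 = -59/5.

-59/5


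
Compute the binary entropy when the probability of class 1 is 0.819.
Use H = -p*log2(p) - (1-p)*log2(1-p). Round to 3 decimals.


H = -0.819*log2(0.819) - 0.181*log2(0.181) = 0.682.

0.682


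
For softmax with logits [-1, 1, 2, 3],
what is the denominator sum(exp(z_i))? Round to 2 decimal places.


Denom = e^-1=0.3679 + e^1=2.7183 + e^2=7.3891 + e^3=20.0855. Sum = 30.5608, which rounds to 30.56.

30.56


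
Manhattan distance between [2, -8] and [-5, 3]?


d = sum of absolute differences: |2--5|=7 + |-8-3|=11 = 18.

18


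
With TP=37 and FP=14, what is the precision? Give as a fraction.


Precision = TP / (TP + FP) = 37 / 51 = 37/51.

37/51


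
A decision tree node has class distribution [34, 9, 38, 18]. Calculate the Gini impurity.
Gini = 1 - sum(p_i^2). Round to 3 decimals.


Total = 99. Proportions: 34/99, 9/99, 38/99, 18/99. sum(p_i^2) = 0.3066. Gini = 1 - 0.3066 = 0.6934, which rounds to 0.693.

0.693


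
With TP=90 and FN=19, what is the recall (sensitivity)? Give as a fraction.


Recall = TP / (TP + FN) = 90 / 109 = 90/109.

90/109


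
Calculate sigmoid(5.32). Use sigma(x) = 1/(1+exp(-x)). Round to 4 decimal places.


sigma(5.32) = 1/(1+e^(-5.32)) = 1/(1+0.004893) = 1/1.004893 = 0.9951.

0.9951


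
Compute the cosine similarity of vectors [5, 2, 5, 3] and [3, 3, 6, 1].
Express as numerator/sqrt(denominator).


dot = 54. |a|^2 = 63, |b|^2 = 55. cos = 54/sqrt(3465).

54/sqrt(3465)


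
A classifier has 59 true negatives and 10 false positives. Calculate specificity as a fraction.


Specificity = TN / (TN + FP) = 59 / 69 = 59/69.

59/69


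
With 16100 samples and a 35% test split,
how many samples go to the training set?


Test set = 16100 * 35% = 5635. Training set = 16100 - 5635 = 10465.

10465


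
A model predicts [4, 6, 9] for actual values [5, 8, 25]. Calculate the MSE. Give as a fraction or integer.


MSE = (1/3) * ((5-4)^2=1 + (8-6)^2=4 + (25-9)^2=256). Sum = 261. MSE = 87.

87


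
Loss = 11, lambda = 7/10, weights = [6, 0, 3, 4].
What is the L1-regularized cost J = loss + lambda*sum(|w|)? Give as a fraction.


L1 norm = sum(|w|) = 13. J = 11 + 7/10 * 13 = 201/10.

201/10


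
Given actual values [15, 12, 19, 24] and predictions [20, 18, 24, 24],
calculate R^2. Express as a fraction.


Mean(y) = 35/2. SS_res = 86. SS_tot = 81. R^2 = 1 - 86/(81) = -5/81.

-5/81


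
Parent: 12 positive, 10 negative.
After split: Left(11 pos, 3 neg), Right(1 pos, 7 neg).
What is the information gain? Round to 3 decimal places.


H(parent) = 0.9940. H(left) = 0.7496, H(right) = 0.5436. Weighted = (14/22)*0.7496 + (8/22)*0.5436 = 0.6747. IG = 0.9940 - 0.6747 = 0.3193, which rounds to 0.319.

0.319


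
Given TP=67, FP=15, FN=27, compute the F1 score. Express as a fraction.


Precision = 67/82 = 67/82. Recall = 67/94 = 67/94. F1 = 2*P*R/(P+R) = 67/88.

67/88


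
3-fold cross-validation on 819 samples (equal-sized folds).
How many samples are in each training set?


Each validation fold has 819/3 = 273 samples. Training set = 819 - 273 = 546.

546


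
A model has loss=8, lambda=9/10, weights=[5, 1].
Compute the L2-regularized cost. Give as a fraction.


L2 sq norm = sum(w^2) = 26. J = 8 + 9/10 * 26 = 157/5.

157/5


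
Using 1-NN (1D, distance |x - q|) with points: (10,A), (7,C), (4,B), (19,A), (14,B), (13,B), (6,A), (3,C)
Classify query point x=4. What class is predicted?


Distances: |10-4|=6, |7-4|=3, |4-4|=0, |19-4|=15, |14-4|=10, |13-4|=9, |6-4|=2, |3-4|=1. 1 nearest: (4,B). Counts: {'B': 1}. Majority class: B.

B


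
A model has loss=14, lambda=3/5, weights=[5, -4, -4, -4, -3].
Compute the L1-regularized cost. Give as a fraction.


L1 norm = sum(|w|) = 20. J = 14 + 3/5 * 20 = 26.

26


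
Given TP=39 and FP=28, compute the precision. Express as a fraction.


Precision = TP / (TP + FP) = 39 / 67 = 39/67.

39/67


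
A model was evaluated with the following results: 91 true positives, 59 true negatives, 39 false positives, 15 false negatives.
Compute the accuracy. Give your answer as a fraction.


Accuracy = (TP + TN) / (TP + TN + FP + FN) = (91 + 59) / 204 = 25/34.

25/34


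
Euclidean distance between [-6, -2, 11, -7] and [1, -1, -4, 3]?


d = sqrt(sum of squared differences). (-6-1)^2=49, (-2--1)^2=1, (11--4)^2=225, (-7-3)^2=100. Sum = 375.

sqrt(375)


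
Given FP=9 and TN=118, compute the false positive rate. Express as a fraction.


FPR = FP / (FP + TN) = 9 / 127 = 9/127.

9/127


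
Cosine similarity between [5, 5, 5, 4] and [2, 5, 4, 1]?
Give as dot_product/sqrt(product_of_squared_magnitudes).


dot = 59. |a|^2 = 91, |b|^2 = 46. cos = 59/sqrt(4186).

59/sqrt(4186)


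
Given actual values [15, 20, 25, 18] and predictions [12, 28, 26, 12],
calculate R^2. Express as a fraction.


Mean(y) = 39/2. SS_res = 110. SS_tot = 53. R^2 = 1 - 110/(53) = -57/53.

-57/53


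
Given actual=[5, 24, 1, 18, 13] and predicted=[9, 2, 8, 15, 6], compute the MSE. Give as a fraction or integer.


MSE = (1/5) * ((5-9)^2=16 + (24-2)^2=484 + (1-8)^2=49 + (18-15)^2=9 + (13-6)^2=49). Sum = 607. MSE = 607/5.

607/5


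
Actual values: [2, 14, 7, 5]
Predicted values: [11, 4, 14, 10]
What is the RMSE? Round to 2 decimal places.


MSE = 63.7500. RMSE = sqrt(63.7500) = 7.98.

7.98


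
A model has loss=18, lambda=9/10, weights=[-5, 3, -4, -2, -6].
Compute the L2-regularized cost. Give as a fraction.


L2 sq norm = sum(w^2) = 90. J = 18 + 9/10 * 90 = 99.

99


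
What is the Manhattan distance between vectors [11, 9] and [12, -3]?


d = sum of absolute differences: |11-12|=1 + |9--3|=12 = 13.

13


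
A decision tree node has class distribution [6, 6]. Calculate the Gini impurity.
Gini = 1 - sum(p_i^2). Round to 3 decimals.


Total = 12. Proportions: 6/12, 6/12. sum(p_i^2) = 0.5000. Gini = 1 - 0.5000 = 0.5000, which rounds to 0.500.

0.500


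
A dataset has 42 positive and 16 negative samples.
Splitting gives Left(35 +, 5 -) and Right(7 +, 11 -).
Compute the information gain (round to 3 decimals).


H(parent) = 0.8498. H(left) = 0.5436, H(right) = 0.9641. Weighted = (40/58)*0.5436 + (18/58)*0.9641 = 0.6741. IG = 0.8498 - 0.6741 = 0.1757, which rounds to 0.176.

0.176


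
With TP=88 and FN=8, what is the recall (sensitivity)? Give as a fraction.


Recall = TP / (TP + FN) = 88 / 96 = 11/12.

11/12


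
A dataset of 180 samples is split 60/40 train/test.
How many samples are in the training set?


Test set = 180 * 40% = 72. Training set = 180 - 72 = 108.

108


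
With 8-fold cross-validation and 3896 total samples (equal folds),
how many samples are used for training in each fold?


Each validation fold has 3896/8 = 487 samples. Training set = 3896 - 487 = 3409.

3409


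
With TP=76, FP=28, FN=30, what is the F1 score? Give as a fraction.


Precision = 76/104 = 19/26. Recall = 76/106 = 38/53. F1 = 2*P*R/(P+R) = 76/105.

76/105


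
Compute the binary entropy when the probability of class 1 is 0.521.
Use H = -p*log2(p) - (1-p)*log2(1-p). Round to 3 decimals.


H = -0.521*log2(0.521) - 0.479*log2(0.479) = 0.999.

0.999


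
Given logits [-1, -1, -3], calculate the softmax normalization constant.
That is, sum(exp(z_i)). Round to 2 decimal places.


Denom = e^-1=0.3679 + e^-1=0.3679 + e^-3=0.0498. Sum = 0.7856, which rounds to 0.79.

0.79


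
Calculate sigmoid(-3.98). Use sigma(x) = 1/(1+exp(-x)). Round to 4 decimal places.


sigma(-3.98) = 1/(1+e^(3.98)) = 1/(1+53.517034) = 1/54.517034 = 0.0183.

0.0183


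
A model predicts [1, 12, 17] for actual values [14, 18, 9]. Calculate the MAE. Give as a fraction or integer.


MAE = (1/3) * (|14-1|=13 + |18-12|=6 + |9-17|=8). Sum = 27. MAE = 9.

9


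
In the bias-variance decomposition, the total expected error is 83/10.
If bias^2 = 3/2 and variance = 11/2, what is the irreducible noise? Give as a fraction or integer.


Total error = bias^2 + variance + irreducible noise. So irreducible noise = 83/10 - 3/2 - 11/2 = 13/10.

13/10


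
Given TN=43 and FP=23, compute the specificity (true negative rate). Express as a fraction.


Specificity = TN / (TN + FP) = 43 / 66 = 43/66.

43/66


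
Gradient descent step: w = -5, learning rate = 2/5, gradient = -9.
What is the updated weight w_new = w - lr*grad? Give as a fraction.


w_new = -5 - 2/5 * -9 = -5 - -18/5 = -7/5.

-7/5


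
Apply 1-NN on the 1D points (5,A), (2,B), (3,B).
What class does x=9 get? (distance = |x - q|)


Distances: |5-9|=4, |2-9|=7, |3-9|=6. 1 nearest: (5,A). Counts: {'A': 1}. Majority class: A.

A


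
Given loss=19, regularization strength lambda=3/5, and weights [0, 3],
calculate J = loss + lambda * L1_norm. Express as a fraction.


L1 norm = sum(|w|) = 3. J = 19 + 3/5 * 3 = 104/5.

104/5


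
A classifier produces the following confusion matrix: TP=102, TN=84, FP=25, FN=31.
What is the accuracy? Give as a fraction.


Accuracy = (TP + TN) / (TP + TN + FP + FN) = (102 + 84) / 242 = 93/121.

93/121


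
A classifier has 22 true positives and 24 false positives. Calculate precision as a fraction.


Precision = TP / (TP + FP) = 22 / 46 = 11/23.

11/23


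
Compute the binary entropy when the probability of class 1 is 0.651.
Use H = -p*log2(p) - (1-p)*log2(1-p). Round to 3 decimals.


H = -0.651*log2(0.651) - 0.349*log2(0.349) = 0.933.

0.933


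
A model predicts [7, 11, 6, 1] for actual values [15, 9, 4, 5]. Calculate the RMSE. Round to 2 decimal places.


MSE = 22.0000. RMSE = sqrt(22.0000) = 4.69.

4.69


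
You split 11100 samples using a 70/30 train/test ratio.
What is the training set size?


Test set = 11100 * 30% = 3330. Training set = 11100 - 3330 = 7770.

7770


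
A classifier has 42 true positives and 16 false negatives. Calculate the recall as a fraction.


Recall = TP / (TP + FN) = 42 / 58 = 21/29.

21/29


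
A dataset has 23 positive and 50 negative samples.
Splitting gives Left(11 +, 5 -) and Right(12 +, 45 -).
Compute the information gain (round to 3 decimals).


H(parent) = 0.8989. H(left) = 0.8960, H(right) = 0.7425. Weighted = (16/73)*0.8960 + (57/73)*0.7425 = 0.7761. IG = 0.8989 - 0.7761 = 0.1228, which rounds to 0.123.

0.123


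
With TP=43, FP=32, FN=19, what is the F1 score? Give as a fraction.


Precision = 43/75 = 43/75. Recall = 43/62 = 43/62. F1 = 2*P*R/(P+R) = 86/137.

86/137


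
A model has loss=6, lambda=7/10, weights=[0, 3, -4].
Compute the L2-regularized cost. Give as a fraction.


L2 sq norm = sum(w^2) = 25. J = 6 + 7/10 * 25 = 47/2.

47/2


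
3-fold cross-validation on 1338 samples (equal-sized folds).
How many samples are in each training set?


Each validation fold has 1338/3 = 446 samples. Training set = 1338 - 446 = 892.

892


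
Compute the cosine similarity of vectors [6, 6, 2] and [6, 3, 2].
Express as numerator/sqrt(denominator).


dot = 58. |a|^2 = 76, |b|^2 = 49. cos = 58/sqrt(3724).

58/sqrt(3724)


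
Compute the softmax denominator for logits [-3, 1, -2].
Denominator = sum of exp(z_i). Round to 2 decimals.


Denom = e^-3=0.0498 + e^1=2.7183 + e^-2=0.1353. Sum = 2.9034, which rounds to 2.90.

2.90


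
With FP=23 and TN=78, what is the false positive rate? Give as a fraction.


FPR = FP / (FP + TN) = 23 / 101 = 23/101.

23/101


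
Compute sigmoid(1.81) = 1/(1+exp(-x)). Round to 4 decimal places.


sigma(1.81) = 1/(1+e^(-1.81)) = 1/(1+0.163654) = 1/1.163654 = 0.8594.

0.8594


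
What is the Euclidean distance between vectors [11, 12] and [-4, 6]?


d = sqrt(sum of squared differences). (11--4)^2=225, (12-6)^2=36. Sum = 261.

sqrt(261)


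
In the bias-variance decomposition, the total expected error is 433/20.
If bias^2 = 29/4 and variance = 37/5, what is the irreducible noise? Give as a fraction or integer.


Total error = bias^2 + variance + irreducible noise. So irreducible noise = 433/20 - 29/4 - 37/5 = 7.

7


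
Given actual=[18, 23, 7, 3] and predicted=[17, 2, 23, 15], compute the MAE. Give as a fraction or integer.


MAE = (1/4) * (|18-17|=1 + |23-2|=21 + |7-23|=16 + |3-15|=12). Sum = 50. MAE = 25/2.

25/2


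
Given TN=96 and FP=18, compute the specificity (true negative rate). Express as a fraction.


Specificity = TN / (TN + FP) = 96 / 114 = 16/19.

16/19


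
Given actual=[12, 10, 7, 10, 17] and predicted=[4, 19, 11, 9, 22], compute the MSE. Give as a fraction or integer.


MSE = (1/5) * ((12-4)^2=64 + (10-19)^2=81 + (7-11)^2=16 + (10-9)^2=1 + (17-22)^2=25). Sum = 187. MSE = 187/5.

187/5


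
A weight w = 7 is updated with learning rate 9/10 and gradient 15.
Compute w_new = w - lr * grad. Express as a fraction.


w_new = 7 - 9/10 * 15 = 7 - 27/2 = -13/2.

-13/2


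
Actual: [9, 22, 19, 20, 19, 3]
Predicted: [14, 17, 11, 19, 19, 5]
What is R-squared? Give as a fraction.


Mean(y) = 46/3. SS_res = 119. SS_tot = 856/3. R^2 = 1 - 119/(856/3) = 499/856.

499/856


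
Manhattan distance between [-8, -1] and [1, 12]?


d = sum of absolute differences: |-8-1|=9 + |-1-12|=13 = 22.

22


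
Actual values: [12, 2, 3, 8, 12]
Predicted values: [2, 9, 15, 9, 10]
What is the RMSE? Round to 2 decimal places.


MSE = 59.6000. RMSE = sqrt(59.6000) = 7.72.

7.72


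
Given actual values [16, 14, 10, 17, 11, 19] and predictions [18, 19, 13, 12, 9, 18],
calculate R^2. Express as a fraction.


Mean(y) = 29/2. SS_res = 68. SS_tot = 123/2. R^2 = 1 - 68/(123/2) = -13/123.

-13/123


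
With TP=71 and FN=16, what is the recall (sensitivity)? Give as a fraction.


Recall = TP / (TP + FN) = 71 / 87 = 71/87.

71/87


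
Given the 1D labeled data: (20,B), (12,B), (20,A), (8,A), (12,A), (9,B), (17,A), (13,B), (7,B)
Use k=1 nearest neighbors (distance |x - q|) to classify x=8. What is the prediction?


Distances: |20-8|=12, |12-8|=4, |20-8|=12, |8-8|=0, |12-8|=4, |9-8|=1, |17-8|=9, |13-8|=5, |7-8|=1. 1 nearest: (8,A). Counts: {'A': 1}. Majority class: A.

A


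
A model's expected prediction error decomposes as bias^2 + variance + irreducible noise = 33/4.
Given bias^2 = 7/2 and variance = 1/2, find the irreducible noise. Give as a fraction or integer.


Total error = bias^2 + variance + irreducible noise. So irreducible noise = 33/4 - 7/2 - 1/2 = 17/4.

17/4


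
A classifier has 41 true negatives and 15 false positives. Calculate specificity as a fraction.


Specificity = TN / (TN + FP) = 41 / 56 = 41/56.

41/56


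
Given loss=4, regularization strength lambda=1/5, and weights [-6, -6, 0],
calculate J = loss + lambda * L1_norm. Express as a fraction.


L1 norm = sum(|w|) = 12. J = 4 + 1/5 * 12 = 32/5.

32/5


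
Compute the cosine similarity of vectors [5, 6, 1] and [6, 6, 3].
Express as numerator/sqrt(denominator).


dot = 69. |a|^2 = 62, |b|^2 = 81. cos = 69/sqrt(5022).

69/sqrt(5022)


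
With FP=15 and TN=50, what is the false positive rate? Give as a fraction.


FPR = FP / (FP + TN) = 15 / 65 = 3/13.

3/13


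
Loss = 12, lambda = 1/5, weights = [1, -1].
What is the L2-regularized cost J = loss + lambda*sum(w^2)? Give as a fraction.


L2 sq norm = sum(w^2) = 2. J = 12 + 1/5 * 2 = 62/5.

62/5


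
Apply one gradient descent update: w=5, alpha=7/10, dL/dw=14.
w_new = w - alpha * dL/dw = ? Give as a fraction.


w_new = 5 - 7/10 * 14 = 5 - 49/5 = -24/5.

-24/5


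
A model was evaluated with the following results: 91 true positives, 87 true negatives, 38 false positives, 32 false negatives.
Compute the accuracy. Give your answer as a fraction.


Accuracy = (TP + TN) / (TP + TN + FP + FN) = (91 + 87) / 248 = 89/124.

89/124


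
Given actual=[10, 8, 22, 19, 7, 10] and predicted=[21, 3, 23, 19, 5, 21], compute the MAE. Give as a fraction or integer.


MAE = (1/6) * (|10-21|=11 + |8-3|=5 + |22-23|=1 + |19-19|=0 + |7-5|=2 + |10-21|=11). Sum = 30. MAE = 5.

5


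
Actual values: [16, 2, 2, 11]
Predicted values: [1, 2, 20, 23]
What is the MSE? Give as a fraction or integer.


MSE = (1/4) * ((16-1)^2=225 + (2-2)^2=0 + (2-20)^2=324 + (11-23)^2=144). Sum = 693. MSE = 693/4.

693/4


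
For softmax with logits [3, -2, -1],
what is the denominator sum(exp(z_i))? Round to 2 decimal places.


Denom = e^3=20.0855 + e^-2=0.1353 + e^-1=0.3679. Sum = 20.5887, which rounds to 20.59.

20.59


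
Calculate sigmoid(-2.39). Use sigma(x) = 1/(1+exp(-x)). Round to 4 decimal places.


sigma(-2.39) = 1/(1+e^(2.39)) = 1/(1+10.913494) = 1/11.913494 = 0.0839.

0.0839


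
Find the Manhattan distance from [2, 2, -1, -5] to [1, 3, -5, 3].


d = sum of absolute differences: |2-1|=1 + |2-3|=1 + |-1--5|=4 + |-5-3|=8 = 14.

14


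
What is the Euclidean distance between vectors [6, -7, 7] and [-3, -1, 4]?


d = sqrt(sum of squared differences). (6--3)^2=81, (-7--1)^2=36, (7-4)^2=9. Sum = 126.

sqrt(126)


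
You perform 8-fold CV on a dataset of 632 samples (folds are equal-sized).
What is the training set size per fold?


Each validation fold has 632/8 = 79 samples. Training set = 632 - 79 = 553.

553


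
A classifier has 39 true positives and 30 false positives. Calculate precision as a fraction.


Precision = TP / (TP + FP) = 39 / 69 = 13/23.

13/23


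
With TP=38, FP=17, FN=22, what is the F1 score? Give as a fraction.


Precision = 38/55 = 38/55. Recall = 38/60 = 19/30. F1 = 2*P*R/(P+R) = 76/115.

76/115


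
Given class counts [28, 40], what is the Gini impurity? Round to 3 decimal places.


Total = 68. Proportions: 28/68, 40/68. sum(p_i^2) = 0.5156. Gini = 1 - 0.5156 = 0.4844, which rounds to 0.484.

0.484


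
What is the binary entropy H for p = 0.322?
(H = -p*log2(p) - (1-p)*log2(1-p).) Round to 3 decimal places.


H = -0.322*log2(0.322) - 0.678*log2(0.678) = 0.907.

0.907


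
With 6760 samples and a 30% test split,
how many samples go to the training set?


Test set = 6760 * 30% = 2028. Training set = 6760 - 2028 = 4732.

4732


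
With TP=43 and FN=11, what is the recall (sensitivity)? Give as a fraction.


Recall = TP / (TP + FN) = 43 / 54 = 43/54.

43/54


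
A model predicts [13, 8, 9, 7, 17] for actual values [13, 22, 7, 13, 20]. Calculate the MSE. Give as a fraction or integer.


MSE = (1/5) * ((13-13)^2=0 + (22-8)^2=196 + (7-9)^2=4 + (13-7)^2=36 + (20-17)^2=9). Sum = 245. MSE = 49.

49


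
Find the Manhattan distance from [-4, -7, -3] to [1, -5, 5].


d = sum of absolute differences: |-4-1|=5 + |-7--5|=2 + |-3-5|=8 = 15.

15


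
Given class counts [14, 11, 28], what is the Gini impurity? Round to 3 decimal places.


Total = 53. Proportions: 14/53, 11/53, 28/53. sum(p_i^2) = 0.3920. Gini = 1 - 0.3920 = 0.6080, which rounds to 0.608.

0.608


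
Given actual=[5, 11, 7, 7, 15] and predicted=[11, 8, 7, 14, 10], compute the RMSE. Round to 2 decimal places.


MSE = 23.8000. RMSE = sqrt(23.8000) = 4.88.

4.88


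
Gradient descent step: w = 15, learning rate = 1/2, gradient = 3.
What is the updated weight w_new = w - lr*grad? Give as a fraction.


w_new = 15 - 1/2 * 3 = 15 - 3/2 = 27/2.

27/2


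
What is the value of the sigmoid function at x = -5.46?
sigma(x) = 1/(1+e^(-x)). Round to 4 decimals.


sigma(-5.46) = 1/(1+e^(5.46)) = 1/(1+235.097424) = 1/236.097424 = 0.0042.

0.0042


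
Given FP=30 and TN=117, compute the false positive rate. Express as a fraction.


FPR = FP / (FP + TN) = 30 / 147 = 10/49.

10/49


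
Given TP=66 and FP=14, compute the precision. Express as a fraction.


Precision = TP / (TP + FP) = 66 / 80 = 33/40.

33/40


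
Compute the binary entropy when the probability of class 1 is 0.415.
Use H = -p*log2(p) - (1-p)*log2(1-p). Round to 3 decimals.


H = -0.415*log2(0.415) - 0.585*log2(0.585) = 0.979.

0.979


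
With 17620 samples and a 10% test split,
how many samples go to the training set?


Test set = 17620 * 10% = 1762. Training set = 17620 - 1762 = 15858.

15858


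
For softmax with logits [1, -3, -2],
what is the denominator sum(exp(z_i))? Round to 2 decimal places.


Denom = e^1=2.7183 + e^-3=0.0498 + e^-2=0.1353. Sum = 2.9034, which rounds to 2.90.

2.90


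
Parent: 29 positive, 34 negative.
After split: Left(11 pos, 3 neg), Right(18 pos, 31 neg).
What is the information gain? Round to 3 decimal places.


H(parent) = 0.9955. H(left) = 0.7496, H(right) = 0.9486. Weighted = (14/63)*0.7496 + (49/63)*0.9486 = 0.9044. IG = 0.9955 - 0.9044 = 0.0911, which rounds to 0.091.

0.091


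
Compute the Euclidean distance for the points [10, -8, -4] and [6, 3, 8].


d = sqrt(sum of squared differences). (10-6)^2=16, (-8-3)^2=121, (-4-8)^2=144. Sum = 281.

sqrt(281)


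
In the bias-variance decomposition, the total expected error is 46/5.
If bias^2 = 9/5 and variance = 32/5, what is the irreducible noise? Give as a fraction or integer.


Total error = bias^2 + variance + irreducible noise. So irreducible noise = 46/5 - 9/5 - 32/5 = 1.

1


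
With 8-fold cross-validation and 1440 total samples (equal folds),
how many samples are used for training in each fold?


Each validation fold has 1440/8 = 180 samples. Training set = 1440 - 180 = 1260.

1260


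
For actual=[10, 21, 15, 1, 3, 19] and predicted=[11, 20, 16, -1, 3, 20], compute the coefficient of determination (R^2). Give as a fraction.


Mean(y) = 23/2. SS_res = 8. SS_tot = 687/2. R^2 = 1 - 8/(687/2) = 671/687.

671/687


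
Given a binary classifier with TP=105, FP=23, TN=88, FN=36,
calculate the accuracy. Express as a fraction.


Accuracy = (TP + TN) / (TP + TN + FP + FN) = (105 + 88) / 252 = 193/252.

193/252


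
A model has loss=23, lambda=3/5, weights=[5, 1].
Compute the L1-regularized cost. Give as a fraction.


L1 norm = sum(|w|) = 6. J = 23 + 3/5 * 6 = 133/5.

133/5
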